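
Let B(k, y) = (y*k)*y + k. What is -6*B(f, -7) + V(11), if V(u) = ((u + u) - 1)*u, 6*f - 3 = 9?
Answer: -369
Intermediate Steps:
f = 2 (f = ½ + (⅙)*9 = ½ + 3/2 = 2)
B(k, y) = k + k*y² (B(k, y) = (k*y)*y + k = k*y² + k = k + k*y²)
V(u) = u*(-1 + 2*u) (V(u) = (2*u - 1)*u = (-1 + 2*u)*u = u*(-1 + 2*u))
-6*B(f, -7) + V(11) = -12*(1 + (-7)²) + 11*(-1 + 2*11) = -12*(1 + 49) + 11*(-1 + 22) = -12*50 + 11*21 = -6*100 + 231 = -600 + 231 = -369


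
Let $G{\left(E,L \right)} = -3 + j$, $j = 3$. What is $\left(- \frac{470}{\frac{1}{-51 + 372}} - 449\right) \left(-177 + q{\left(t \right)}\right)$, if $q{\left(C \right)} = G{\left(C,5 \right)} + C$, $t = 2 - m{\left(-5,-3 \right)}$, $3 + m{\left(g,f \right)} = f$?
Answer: $25572911$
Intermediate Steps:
$m{\left(g,f \right)} = -3 + f$
$G{\left(E,L \right)} = 0$ ($G{\left(E,L \right)} = -3 + 3 = 0$)
$t = 8$ ($t = 2 - \left(-3 - 3\right) = 2 - -6 = 2 + 6 = 8$)
$q{\left(C \right)} = C$ ($q{\left(C \right)} = 0 + C = C$)
$\left(- \frac{470}{\frac{1}{-51 + 372}} - 449\right) \left(-177 + q{\left(t \right)}\right) = \left(- \frac{470}{\frac{1}{-51 + 372}} - 449\right) \left(-177 + 8\right) = \left(- \frac{470}{\frac{1}{321}} - 449\right) \left(-169\right) = \left(- 470 \frac{1}{\frac{1}{321}} - 449\right) \left(-169\right) = \left(\left(-470\right) 321 - 449\right) \left(-169\right) = \left(-150870 - 449\right) \left(-169\right) = \left(-151319\right) \left(-169\right) = 25572911$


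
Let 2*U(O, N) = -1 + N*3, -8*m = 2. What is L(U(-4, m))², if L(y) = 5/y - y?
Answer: 73441/3136 ≈ 23.419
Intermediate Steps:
m = -¼ (m = -⅛*2 = -¼ ≈ -0.25000)
U(O, N) = -½ + 3*N/2 (U(O, N) = (-1 + N*3)/2 = (-1 + 3*N)/2 = -½ + 3*N/2)
L(y) = -y + 5/y
L(U(-4, m))² = (-(-½ + (3/2)*(-¼)) + 5/(-½ + (3/2)*(-¼)))² = (-(-½ - 3/8) + 5/(-½ - 3/8))² = (-1*(-7/8) + 5/(-7/8))² = (7/8 + 5*(-8/7))² = (7/8 - 40/7)² = (-271/56)² = 73441/3136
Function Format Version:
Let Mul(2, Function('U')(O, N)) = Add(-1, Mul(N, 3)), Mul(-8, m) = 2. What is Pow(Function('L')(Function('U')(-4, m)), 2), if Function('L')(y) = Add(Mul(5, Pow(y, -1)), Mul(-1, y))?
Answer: Rational(73441, 3136) ≈ 23.419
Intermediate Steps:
m = Rational(-1, 4) (m = Mul(Rational(-1, 8), 2) = Rational(-1, 4) ≈ -0.25000)
Function('U')(O, N) = Add(Rational(-1, 2), Mul(Rational(3, 2), N)) (Function('U')(O, N) = Mul(Rational(1, 2), Add(-1, Mul(N, 3))) = Mul(Rational(1, 2), Add(-1, Mul(3, N))) = Add(Rational(-1, 2), Mul(Rational(3, 2), N)))
Function('L')(y) = Add(Mul(-1, y), Mul(5, Pow(y, -1)))
Pow(Function('L')(Function('U')(-4, m)), 2) = Pow(Add(Mul(-1, Add(Rational(-1, 2), Mul(Rational(3, 2), Rational(-1, 4)))), Mul(5, Pow(Add(Rational(-1, 2), Mul(Rational(3, 2), Rational(-1, 4))), -1))), 2) = Pow(Add(Mul(-1, Add(Rational(-1, 2), Rational(-3, 8))), Mul(5, Pow(Add(Rational(-1, 2), Rational(-3, 8)), -1))), 2) = Pow(Add(Mul(-1, Rational(-7, 8)), Mul(5, Pow(Rational(-7, 8), -1))), 2) = Pow(Add(Rational(7, 8), Mul(5, Rational(-8, 7))), 2) = Pow(Add(Rational(7, 8), Rational(-40, 7)), 2) = Pow(Rational(-271, 56), 2) = Rational(73441, 3136)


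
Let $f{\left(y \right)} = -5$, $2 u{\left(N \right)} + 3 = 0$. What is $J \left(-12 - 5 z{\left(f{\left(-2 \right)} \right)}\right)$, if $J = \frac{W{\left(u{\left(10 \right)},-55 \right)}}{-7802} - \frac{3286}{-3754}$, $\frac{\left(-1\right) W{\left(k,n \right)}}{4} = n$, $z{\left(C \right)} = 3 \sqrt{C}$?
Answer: $- \frac{74434476}{7322177} - \frac{93043095 i \sqrt{5}}{7322177} \approx -10.166 - 28.414 i$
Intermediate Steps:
$u{\left(N \right)} = - \frac{3}{2}$ ($u{\left(N \right)} = - \frac{3}{2} + \frac{1}{2} \cdot 0 = - \frac{3}{2} + 0 = - \frac{3}{2}$)
$W{\left(k,n \right)} = - 4 n$
$J = \frac{6202873}{7322177}$ ($J = \frac{\left(-4\right) \left(-55\right)}{-7802} - \frac{3286}{-3754} = 220 \left(- \frac{1}{7802}\right) - - \frac{1643}{1877} = - \frac{110}{3901} + \frac{1643}{1877} = \frac{6202873}{7322177} \approx 0.84714$)
$J \left(-12 - 5 z{\left(f{\left(-2 \right)} \right)}\right) = \frac{6202873 \left(-12 - 5 \cdot 3 \sqrt{-5}\right)}{7322177} = \frac{6202873 \left(-12 - 5 \cdot 3 i \sqrt{5}\right)}{7322177} = \frac{6202873 \left(-12 - 15 i \sqrt{5}\right)}{7322177} = - \frac{74434476}{7322177} - \frac{93043095 i \sqrt{5}}{7322177}$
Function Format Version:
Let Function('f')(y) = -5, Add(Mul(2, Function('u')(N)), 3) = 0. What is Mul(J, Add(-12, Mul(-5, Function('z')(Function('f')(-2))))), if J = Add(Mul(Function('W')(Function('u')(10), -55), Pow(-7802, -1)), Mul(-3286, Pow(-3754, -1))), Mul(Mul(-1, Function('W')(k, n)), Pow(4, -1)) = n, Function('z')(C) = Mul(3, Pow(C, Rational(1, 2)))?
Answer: Add(Rational(-74434476, 7322177), Mul(Rational(-93043095, 7322177), I, Pow(5, Rational(1, 2)))) ≈ Add(-10.166, Mul(-28.414, I))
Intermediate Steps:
Function('u')(N) = Rational(-3, 2) (Function('u')(N) = Add(Rational(-3, 2), Mul(Rational(1, 2), 0)) = Add(Rational(-3, 2), 0) = Rational(-3, 2))
Function('W')(k, n) = Mul(-4, n)
J = Rational(6202873, 7322177) (J = Add(Mul(Mul(-4, -55), Pow(-7802, -1)), Mul(-3286, Pow(-3754, -1))) = Add(Mul(220, Rational(-1, 7802)), Mul(-3286, Rational(-1, 3754))) = Add(Rational(-110, 3901), Rational(1643, 1877)) = Rational(6202873, 7322177) ≈ 0.84714)
Mul(J, Add(-12, Mul(-5, Function('z')(Function('f')(-2))))) = Mul(Rational(6202873, 7322177), Add(-12, Mul(-5, Mul(3, Pow(-5, Rational(1, 2)))))) = Mul(Rational(6202873, 7322177), Add(-12, Mul(-5, Mul(3, Mul(I, Pow(5, Rational(1, 2))))))) = Mul(Rational(6202873, 7322177), Add(-12, Mul(-5, Mul(3, I, Pow(5, Rational(1, 2)))))) = Mul(Rational(6202873, 7322177), Add(-12, Mul(-15, I, Pow(5, Rational(1, 2))))) = Add(Rational(-74434476, 7322177), Mul(Rational(-93043095, 7322177), I, Pow(5, Rational(1, 2))))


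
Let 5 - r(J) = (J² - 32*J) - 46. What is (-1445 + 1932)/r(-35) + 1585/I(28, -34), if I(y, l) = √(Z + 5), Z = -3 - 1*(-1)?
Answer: -487/2294 + 1585*√3/3 ≈ 914.89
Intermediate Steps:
Z = -2 (Z = -3 + 1 = -2)
r(J) = 51 - J² + 32*J (r(J) = 5 - ((J² - 32*J) - 46) = 5 - (-46 + J² - 32*J) = 5 + (46 - J² + 32*J) = 51 - J² + 32*J)
I(y, l) = √3 (I(y, l) = √(-2 + 5) = √3)
(-1445 + 1932)/r(-35) + 1585/I(28, -34) = (-1445 + 1932)/(51 - 1*(-35)² + 32*(-35)) + 1585/(√3) = 487/(51 - 1*1225 - 1120) + 1585*(√3/3) = 487/(51 - 1225 - 1120) + 1585*√3/3 = 487/(-2294) + 1585*√3/3 = 487*(-1/2294) + 1585*√3/3 = -487/2294 + 1585*√3/3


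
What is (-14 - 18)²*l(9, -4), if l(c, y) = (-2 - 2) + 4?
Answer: 0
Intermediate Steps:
l(c, y) = 0 (l(c, y) = -4 + 4 = 0)
(-14 - 18)²*l(9, -4) = (-14 - 18)²*0 = (-32)²*0 = 1024*0 = 0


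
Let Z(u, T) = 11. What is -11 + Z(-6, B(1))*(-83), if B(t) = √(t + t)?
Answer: -924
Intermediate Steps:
B(t) = √2*√t (B(t) = √(2*t) = √2*√t)
-11 + Z(-6, B(1))*(-83) = -11 + 11*(-83) = -11 - 913 = -924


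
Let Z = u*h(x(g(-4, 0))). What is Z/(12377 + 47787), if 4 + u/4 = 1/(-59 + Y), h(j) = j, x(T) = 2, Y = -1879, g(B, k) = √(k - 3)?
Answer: -7753/14574729 ≈ -0.00053195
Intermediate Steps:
g(B, k) = √(-3 + k)
u = -15506/969 (u = -16 + 4/(-59 - 1879) = -16 + 4/(-1938) = -16 + 4*(-1/1938) = -16 - 2/969 = -15506/969 ≈ -16.002)
Z = -31012/969 (Z = -15506/969*2 = -31012/969 ≈ -32.004)
Z/(12377 + 47787) = -31012/(969*(12377 + 47787)) = -31012/969/60164 = -31012/969*1/60164 = -7753/14574729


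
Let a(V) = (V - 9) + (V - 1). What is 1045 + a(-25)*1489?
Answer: -88295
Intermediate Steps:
a(V) = -10 + 2*V (a(V) = (-9 + V) + (-1 + V) = -10 + 2*V)
1045 + a(-25)*1489 = 1045 + (-10 + 2*(-25))*1489 = 1045 + (-10 - 50)*1489 = 1045 - 60*1489 = 1045 - 89340 = -88295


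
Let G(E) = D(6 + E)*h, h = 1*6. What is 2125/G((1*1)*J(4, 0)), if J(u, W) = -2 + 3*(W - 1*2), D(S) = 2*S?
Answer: -2125/24 ≈ -88.542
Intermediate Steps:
J(u, W) = -8 + 3*W (J(u, W) = -2 + 3*(W - 2) = -2 + 3*(-2 + W) = -2 + (-6 + 3*W) = -8 + 3*W)
h = 6
G(E) = 72 + 12*E (G(E) = (2*(6 + E))*6 = (12 + 2*E)*6 = 72 + 12*E)
2125/G((1*1)*J(4, 0)) = 2125/(72 + 12*((1*1)*(-8 + 3*0))) = 2125/(72 + 12*(1*(-8 + 0))) = 2125/(72 + 12*(1*(-8))) = 2125/(72 + 12*(-8)) = 2125/(72 - 96) = 2125/(-24) = 2125*(-1/24) = -2125/24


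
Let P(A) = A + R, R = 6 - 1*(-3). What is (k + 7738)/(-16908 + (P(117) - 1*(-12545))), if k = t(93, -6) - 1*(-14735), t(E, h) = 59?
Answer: -22532/4237 ≈ -5.3179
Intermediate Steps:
R = 9 (R = 6 + 3 = 9)
k = 14794 (k = 59 - 1*(-14735) = 59 + 14735 = 14794)
P(A) = 9 + A (P(A) = A + 9 = 9 + A)
(k + 7738)/(-16908 + (P(117) - 1*(-12545))) = (14794 + 7738)/(-16908 + ((9 + 117) - 1*(-12545))) = 22532/(-16908 + (126 + 12545)) = 22532/(-16908 + 12671) = 22532/(-4237) = 22532*(-1/4237) = -22532/4237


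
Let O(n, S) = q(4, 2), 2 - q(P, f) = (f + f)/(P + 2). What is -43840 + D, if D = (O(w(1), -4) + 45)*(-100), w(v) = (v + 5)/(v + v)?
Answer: -145420/3 ≈ -48473.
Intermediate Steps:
w(v) = (5 + v)/(2*v) (w(v) = (5 + v)/((2*v)) = (5 + v)*(1/(2*v)) = (5 + v)/(2*v))
q(P, f) = 2 - 2*f/(2 + P) (q(P, f) = 2 - (f + f)/(P + 2) = 2 - 2*f/(2 + P))
O(n, S) = 4/3 (O(n, S) = 2*(2 + 4 - 1*2)/(2 + 4) = 2*(2 + 4 - 2)/6 = 2*(⅙)*4 = 4/3)
D = -13900/3 (D = (4/3 + 45)*(-100) = (139/3)*(-100) = -13900/3 ≈ -4633.3)
-43840 + D = -43840 - 13900/3 = -145420/3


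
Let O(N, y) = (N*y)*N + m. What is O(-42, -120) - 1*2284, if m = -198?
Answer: -214162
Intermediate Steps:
O(N, y) = -198 + y*N**2 (O(N, y) = (N*y)*N - 198 = y*N**2 - 198 = -198 + y*N**2)
O(-42, -120) - 1*2284 = (-198 - 120*(-42)**2) - 1*2284 = (-198 - 120*1764) - 2284 = (-198 - 211680) - 2284 = -211878 - 2284 = -214162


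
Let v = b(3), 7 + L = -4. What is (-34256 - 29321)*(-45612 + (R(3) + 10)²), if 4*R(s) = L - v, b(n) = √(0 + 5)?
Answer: 23172099921/8 + 1843733*√5/8 ≈ 2.8970e+9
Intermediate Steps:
L = -11 (L = -7 - 4 = -11)
b(n) = √5
v = √5 ≈ 2.2361
R(s) = -11/4 - √5/4 (R(s) = (-11 - √5)/4 = -11/4 - √5/4)
(-34256 - 29321)*(-45612 + (R(3) + 10)²) = (-34256 - 29321)*(-45612 + ((-11/4 - √5/4) + 10)²) = -63577*(-45612 + (29/4 - √5/4)²) = 2899874124 - 63577*(29/4 - √5/4)²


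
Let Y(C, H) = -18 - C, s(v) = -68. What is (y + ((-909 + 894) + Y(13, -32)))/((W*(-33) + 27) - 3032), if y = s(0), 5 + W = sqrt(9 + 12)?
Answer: 323760/8042731 - 3762*sqrt(21)/8042731 ≈ 0.038111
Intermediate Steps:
W = -5 + sqrt(21) (W = -5 + sqrt(9 + 12) = -5 + sqrt(21) ≈ -0.41742)
y = -68
(y + ((-909 + 894) + Y(13, -32)))/((W*(-33) + 27) - 3032) = (-68 + ((-909 + 894) + (-18 - 1*13)))/(((-5 + sqrt(21))*(-33) + 27) - 3032) = (-68 + (-15 + (-18 - 13)))/(((165 - 33*sqrt(21)) + 27) - 3032) = (-68 + (-15 - 31))/((192 - 33*sqrt(21)) - 3032) = (-68 - 46)/(-2840 - 33*sqrt(21)) = -114/(-2840 - 33*sqrt(21))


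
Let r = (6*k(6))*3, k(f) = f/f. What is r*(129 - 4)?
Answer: 2250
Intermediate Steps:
k(f) = 1
r = 18 (r = (6*1)*3 = 6*3 = 18)
r*(129 - 4) = 18*(129 - 4) = 18*125 = 2250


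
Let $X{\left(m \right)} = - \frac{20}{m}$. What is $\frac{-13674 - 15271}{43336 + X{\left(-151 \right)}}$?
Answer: $- \frac{4370695}{6543756} \approx -0.66792$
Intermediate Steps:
$\frac{-13674 - 15271}{43336 + X{\left(-151 \right)}} = \frac{-13674 - 15271}{43336 - \frac{20}{-151}} = - \frac{28945}{43336 - - \frac{20}{151}} = - \frac{28945}{43336 + \frac{20}{151}} = - \frac{28945}{\frac{6543756}{151}} = \left(-28945\right) \frac{151}{6543756} = - \frac{4370695}{6543756}$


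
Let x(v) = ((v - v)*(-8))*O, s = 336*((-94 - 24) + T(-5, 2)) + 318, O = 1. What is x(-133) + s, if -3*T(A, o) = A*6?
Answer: -35970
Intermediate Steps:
T(A, o) = -2*A (T(A, o) = -A*6/3 = -2*A)
s = -35970 (s = 336*((-94 - 24) - 2*(-5)) + 318 = 336*(-118 + 10) + 318 = 336*(-108) + 318 = -36288 + 318 = -35970)
x(v) = 0 (x(v) = ((v - v)*(-8))*1 = (0*(-8))*1 = 0*1 = 0)
x(-133) + s = 0 - 35970 = -35970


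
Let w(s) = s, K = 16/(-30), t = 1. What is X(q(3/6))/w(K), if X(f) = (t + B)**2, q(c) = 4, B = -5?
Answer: -30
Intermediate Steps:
K = -8/15 (K = 16*(-1/30) = -8/15 ≈ -0.53333)
X(f) = 16 (X(f) = (1 - 5)**2 = (-4)**2 = 16)
X(q(3/6))/w(K) = 16/(-8/15) = 16*(-15/8) = -30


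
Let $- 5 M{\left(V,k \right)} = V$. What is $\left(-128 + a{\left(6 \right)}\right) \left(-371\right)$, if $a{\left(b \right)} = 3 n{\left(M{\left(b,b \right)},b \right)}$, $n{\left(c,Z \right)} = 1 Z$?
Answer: $40810$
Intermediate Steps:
$M{\left(V,k \right)} = - \frac{V}{5}$
$n{\left(c,Z \right)} = Z$
$a{\left(b \right)} = 3 b$
$\left(-128 + a{\left(6 \right)}\right) \left(-371\right) = \left(-128 + 3 \cdot 6\right) \left(-371\right) = \left(-128 + 18\right) \left(-371\right) = \left(-110\right) \left(-371\right) = 40810$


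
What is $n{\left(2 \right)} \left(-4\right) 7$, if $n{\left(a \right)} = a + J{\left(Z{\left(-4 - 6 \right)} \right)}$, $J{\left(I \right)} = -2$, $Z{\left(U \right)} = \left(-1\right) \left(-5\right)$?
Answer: $0$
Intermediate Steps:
$Z{\left(U \right)} = 5$
$n{\left(a \right)} = -2 + a$ ($n{\left(a \right)} = a - 2 = -2 + a$)
$n{\left(2 \right)} \left(-4\right) 7 = \left(-2 + 2\right) \left(-4\right) 7 = 0 \left(-4\right) 7 = 0 \cdot 7 = 0$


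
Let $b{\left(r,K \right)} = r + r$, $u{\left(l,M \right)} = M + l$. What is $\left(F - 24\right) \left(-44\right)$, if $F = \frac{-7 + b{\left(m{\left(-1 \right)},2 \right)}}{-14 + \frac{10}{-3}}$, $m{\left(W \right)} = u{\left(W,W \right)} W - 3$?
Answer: $\frac{13431}{13} \approx 1033.2$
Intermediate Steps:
$m{\left(W \right)} = -3 + 2 W^{2}$ ($m{\left(W \right)} = \left(W + W\right) W - 3 = 2 W W - 3 = 2 W^{2} - 3 = -3 + 2 W^{2}$)
$b{\left(r,K \right)} = 2 r$
$F = \frac{27}{52}$ ($F = \frac{-7 + 2 \left(-3 + 2 \left(-1\right)^{2}\right)}{-14 + \frac{10}{-3}} = \frac{-7 + 2 \left(-3 + 2 \cdot 1\right)}{-14 + 10 \left(- \frac{1}{3}\right)} = \frac{-7 + 2 \left(-3 + 2\right)}{-14 - \frac{10}{3}} = \frac{-7 + 2 \left(-1\right)}{- \frac{52}{3}} = \left(-7 - 2\right) \left(- \frac{3}{52}\right) = \left(-9\right) \left(- \frac{3}{52}\right) = \frac{27}{52} \approx 0.51923$)
$\left(F - 24\right) \left(-44\right) = \left(\frac{27}{52} - 24\right) \left(-44\right) = \left(- \frac{1221}{52}\right) \left(-44\right) = \frac{13431}{13}$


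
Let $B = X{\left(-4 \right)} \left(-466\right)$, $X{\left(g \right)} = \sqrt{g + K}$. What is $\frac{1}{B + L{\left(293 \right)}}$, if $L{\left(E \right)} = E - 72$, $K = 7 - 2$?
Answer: $- \frac{1}{245} \approx -0.0040816$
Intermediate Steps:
$K = 5$ ($K = 7 - 2 = 5$)
$X{\left(g \right)} = \sqrt{5 + g}$ ($X{\left(g \right)} = \sqrt{g + 5} = \sqrt{5 + g}$)
$L{\left(E \right)} = -72 + E$ ($L{\left(E \right)} = E - 72 = -72 + E$)
$B = -466$ ($B = \sqrt{5 - 4} \left(-466\right) = \sqrt{1} \left(-466\right) = 1 \left(-466\right) = -466$)
$\frac{1}{B + L{\left(293 \right)}} = \frac{1}{-466 + \left(-72 + 293\right)} = \frac{1}{-466 + 221} = \frac{1}{-245} = - \frac{1}{245}$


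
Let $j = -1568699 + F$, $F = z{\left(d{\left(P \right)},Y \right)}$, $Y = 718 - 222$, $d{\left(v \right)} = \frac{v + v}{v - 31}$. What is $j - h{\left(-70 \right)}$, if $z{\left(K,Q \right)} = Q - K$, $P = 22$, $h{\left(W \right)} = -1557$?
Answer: $- \frac{14099770}{9} \approx -1.5666 \cdot 10^{6}$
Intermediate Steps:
$d{\left(v \right)} = \frac{2 v}{-31 + v}$
$Y = 496$
$F = \frac{4508}{9}$ ($F = 496 - 2 \cdot 22 \frac{1}{-31 + 22} = 496 - 2 \cdot 22 \frac{1}{-9} = 496 - 2 \cdot 22 \left(- \frac{1}{9}\right) = 496 - - \frac{44}{9} = 496 + \frac{44}{9} = \frac{4508}{9} \approx 500.89$)
$j = - \frac{14113783}{9}$ ($j = -1568699 + \frac{4508}{9} = - \frac{14113783}{9} \approx -1.5682 \cdot 10^{6}$)
$j - h{\left(-70 \right)} = - \frac{14113783}{9} - -1557 = - \frac{14113783}{9} + 1557 = - \frac{14099770}{9}$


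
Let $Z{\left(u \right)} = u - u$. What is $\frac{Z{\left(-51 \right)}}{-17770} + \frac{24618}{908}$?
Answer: $\frac{12309}{454} \approx 27.112$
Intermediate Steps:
$Z{\left(u \right)} = 0$
$\frac{Z{\left(-51 \right)}}{-17770} + \frac{24618}{908} = \frac{0}{-17770} + \frac{24618}{908} = 0 \left(- \frac{1}{17770}\right) + 24618 \cdot \frac{1}{908} = 0 + \frac{12309}{454} = \frac{12309}{454}$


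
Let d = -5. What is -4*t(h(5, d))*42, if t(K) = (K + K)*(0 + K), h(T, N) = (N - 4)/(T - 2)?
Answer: -3024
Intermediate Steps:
h(T, N) = (-4 + N)/(-2 + T)
t(K) = 2*K**2 (t(K) = (2*K)*K = 2*K**2)
-4*t(h(5, d))*42 = -8*((-4 - 5)/(-2 + 5))**2*42 = -8*(-9/3)**2*42 = -8*((1/3)*(-9))**2*42 = -8*(-3)**2*42 = -8*9*42 = -4*18*42 = -72*42 = -3024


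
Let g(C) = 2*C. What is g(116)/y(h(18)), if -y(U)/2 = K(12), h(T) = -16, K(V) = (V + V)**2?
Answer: -29/144 ≈ -0.20139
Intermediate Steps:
K(V) = 4*V**2 (K(V) = (2*V)**2 = 4*V**2)
y(U) = -1152 (y(U) = -8*12**2 = -8*144 = -2*576 = -1152)
g(116)/y(h(18)) = (2*116)/(-1152) = 232*(-1/1152) = -29/144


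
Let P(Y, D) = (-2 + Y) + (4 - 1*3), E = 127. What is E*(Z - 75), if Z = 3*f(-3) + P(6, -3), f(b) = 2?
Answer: -8128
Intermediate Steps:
P(Y, D) = -1 + Y (P(Y, D) = (-2 + Y) + (4 - 3) = (-2 + Y) + 1 = -1 + Y)
Z = 11 (Z = 3*2 + (-1 + 6) = 6 + 5 = 11)
E*(Z - 75) = 127*(11 - 75) = 127*(-64) = -8128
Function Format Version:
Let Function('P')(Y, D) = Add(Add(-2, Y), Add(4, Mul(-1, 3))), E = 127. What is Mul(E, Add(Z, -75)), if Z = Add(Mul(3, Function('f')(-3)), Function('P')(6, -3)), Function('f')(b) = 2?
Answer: -8128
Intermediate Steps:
Function('P')(Y, D) = Add(-1, Y) (Function('P')(Y, D) = Add(Add(-2, Y), Add(4, -3)) = Add(Add(-2, Y), 1) = Add(-1, Y))
Z = 11 (Z = Add(Mul(3, 2), Add(-1, 6)) = Add(6, 5) = 11)
Mul(E, Add(Z, -75)) = Mul(127, Add(11, -75)) = Mul(127, -64) = -8128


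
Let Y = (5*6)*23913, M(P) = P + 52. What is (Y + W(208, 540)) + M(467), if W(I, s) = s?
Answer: 718449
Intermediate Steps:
M(P) = 52 + P
Y = 717390 (Y = 30*23913 = 717390)
(Y + W(208, 540)) + M(467) = (717390 + 540) + (52 + 467) = 717930 + 519 = 718449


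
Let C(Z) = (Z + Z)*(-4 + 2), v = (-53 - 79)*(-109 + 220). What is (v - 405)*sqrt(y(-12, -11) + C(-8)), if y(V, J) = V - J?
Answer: -15057*sqrt(31) ≈ -83834.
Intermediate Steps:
v = -14652 (v = -132*111 = -14652)
C(Z) = -4*Z (C(Z) = (2*Z)*(-2) = -4*Z)
(v - 405)*sqrt(y(-12, -11) + C(-8)) = (-14652 - 405)*sqrt((-12 - 1*(-11)) - 4*(-8)) = -15057*sqrt((-12 + 11) + 32) = -15057*sqrt(-1 + 32) = -15057*sqrt(31)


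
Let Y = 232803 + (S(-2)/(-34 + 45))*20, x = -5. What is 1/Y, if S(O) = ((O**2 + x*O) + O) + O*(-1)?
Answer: 11/2561113 ≈ 4.2950e-6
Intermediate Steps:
S(O) = O**2 - 5*O (S(O) = ((O**2 - 5*O) + O) + O*(-1) = (O**2 - 4*O) - O = O**2 - 5*O)
Y = 2561113/11 (Y = 232803 + ((-2*(-5 - 2))/(-34 + 45))*20 = 232803 + (-2*(-7)/11)*20 = 232803 + (14*(1/11))*20 = 232803 + (14/11)*20 = 232803 + 280/11 = 2561113/11 ≈ 2.3283e+5)
1/Y = 1/(2561113/11) = 11/2561113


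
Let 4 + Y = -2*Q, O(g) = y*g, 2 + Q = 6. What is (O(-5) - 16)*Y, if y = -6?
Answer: -168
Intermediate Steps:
Q = 4 (Q = -2 + 6 = 4)
O(g) = -6*g
Y = -12 (Y = -4 - 2*4 = -4 - 8 = -12)
(O(-5) - 16)*Y = (-6*(-5) - 16)*(-12) = (30 - 16)*(-12) = 14*(-12) = -168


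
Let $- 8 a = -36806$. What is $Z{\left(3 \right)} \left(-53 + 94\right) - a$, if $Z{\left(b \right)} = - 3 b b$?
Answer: $- \frac{22831}{4} \approx -5707.8$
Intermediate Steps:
$Z{\left(b \right)} = - 3 b^{2}$
$a = \frac{18403}{4}$ ($a = \left(- \frac{1}{8}\right) \left(-36806\right) = \frac{18403}{4} \approx 4600.8$)
$Z{\left(3 \right)} \left(-53 + 94\right) - a = - 3 \cdot 3^{2} \left(-53 + 94\right) - \frac{18403}{4} = \left(-3\right) 9 \cdot 41 - \frac{18403}{4} = \left(-27\right) 41 - \frac{18403}{4} = -1107 - \frac{18403}{4} = - \frac{22831}{4}$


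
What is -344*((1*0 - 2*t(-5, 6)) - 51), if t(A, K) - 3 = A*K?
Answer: -1032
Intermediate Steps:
t(A, K) = 3 + A*K
-344*((1*0 - 2*t(-5, 6)) - 51) = -344*((1*0 - 2*(3 - 5*6)) - 51) = -344*((0 - 2*(3 - 30)) - 51) = -344*((0 - 2*(-27)) - 51) = -344*((0 + 54) - 51) = -344*(54 - 51) = -344*3 = -1032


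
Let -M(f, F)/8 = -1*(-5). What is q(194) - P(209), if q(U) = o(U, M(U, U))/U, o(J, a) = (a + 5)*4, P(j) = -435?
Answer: 42125/97 ≈ 434.28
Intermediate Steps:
M(f, F) = -40 (M(f, F) = -(-8)*(-5) = -8*5 = -40)
o(J, a) = 20 + 4*a (o(J, a) = (5 + a)*4 = 20 + 4*a)
q(U) = -140/U (q(U) = (20 + 4*(-40))/U = (20 - 160)/U = -140/U)
q(194) - P(209) = -140/194 - 1*(-435) = -140*1/194 + 435 = -70/97 + 435 = 42125/97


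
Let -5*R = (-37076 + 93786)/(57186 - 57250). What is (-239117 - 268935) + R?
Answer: -16251993/32 ≈ -5.0788e+5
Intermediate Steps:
R = 5671/32 (R = -(-37076 + 93786)/(5*(57186 - 57250)) = -11342/(-64) = -11342*(-1)/64 = -1/5*(-28355/32) = 5671/32 ≈ 177.22)
(-239117 - 268935) + R = (-239117 - 268935) + 5671/32 = -508052 + 5671/32 = -16251993/32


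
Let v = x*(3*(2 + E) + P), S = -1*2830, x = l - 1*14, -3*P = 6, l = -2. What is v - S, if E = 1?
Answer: 2718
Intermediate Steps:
P = -2 (P = -1/3*6 = -2)
x = -16 (x = -2 - 1*14 = -2 - 14 = -16)
S = -2830
v = -112 (v = -16*(3*(2 + 1) - 2) = -16*(3*3 - 2) = -16*(9 - 2) = -16*7 = -112)
v - S = -112 - 1*(-2830) = -112 + 2830 = 2718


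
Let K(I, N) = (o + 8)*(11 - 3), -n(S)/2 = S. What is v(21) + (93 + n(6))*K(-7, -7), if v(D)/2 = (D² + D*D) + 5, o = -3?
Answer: 5014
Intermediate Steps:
n(S) = -2*S
K(I, N) = 40 (K(I, N) = (-3 + 8)*(11 - 3) = 5*8 = 40)
v(D) = 10 + 4*D² (v(D) = 2*((D² + D*D) + 5) = 2*((D² + D²) + 5) = 2*(2*D² + 5) = 2*(5 + 2*D²) = 10 + 4*D²)
v(21) + (93 + n(6))*K(-7, -7) = (10 + 4*21²) + (93 - 2*6)*40 = (10 + 4*441) + (93 - 12)*40 = (10 + 1764) + 81*40 = 1774 + 3240 = 5014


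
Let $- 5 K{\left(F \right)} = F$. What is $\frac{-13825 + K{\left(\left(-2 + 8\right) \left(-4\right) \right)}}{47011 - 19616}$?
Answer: $- \frac{69101}{136975} \approx -0.50448$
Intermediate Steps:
$K{\left(F \right)} = - \frac{F}{5}$
$\frac{-13825 + K{\left(\left(-2 + 8\right) \left(-4\right) \right)}}{47011 - 19616} = \frac{-13825 - \frac{\left(-2 + 8\right) \left(-4\right)}{5}}{47011 - 19616} = \frac{-13825 - \frac{6 \left(-4\right)}{5}}{27395} = \left(-13825 - - \frac{24}{5}\right) \frac{1}{27395} = \left(-13825 + \frac{24}{5}\right) \frac{1}{27395} = \left(- \frac{69101}{5}\right) \frac{1}{27395} = - \frac{69101}{136975}$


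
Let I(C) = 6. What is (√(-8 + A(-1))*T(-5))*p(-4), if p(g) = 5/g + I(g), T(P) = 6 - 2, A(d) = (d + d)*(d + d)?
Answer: 38*I ≈ 38.0*I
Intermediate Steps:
A(d) = 4*d² (A(d) = (2*d)*(2*d) = 4*d²)
T(P) = 4
p(g) = 6 + 5/g (p(g) = 5/g + 6 = 6 + 5/g)
(√(-8 + A(-1))*T(-5))*p(-4) = (√(-8 + 4*(-1)²)*4)*(6 + 5/(-4)) = (√(-8 + 4*1)*4)*(6 + 5*(-¼)) = (√(-8 + 4)*4)*(6 - 5/4) = (√(-4)*4)*(19/4) = ((2*I)*4)*(19/4) = (8*I)*(19/4) = 38*I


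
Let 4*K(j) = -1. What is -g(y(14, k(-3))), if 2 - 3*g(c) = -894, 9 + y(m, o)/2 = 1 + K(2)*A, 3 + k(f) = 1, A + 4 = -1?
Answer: -896/3 ≈ -298.67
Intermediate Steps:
A = -5 (A = -4 - 1 = -5)
k(f) = -2 (k(f) = -3 + 1 = -2)
K(j) = -1/4 (K(j) = (1/4)*(-1) = -1/4)
y(m, o) = -27/2 (y(m, o) = -18 + 2*(1 - 1/4*(-5)) = -18 + 2*(1 + 5/4) = -18 + 2*(9/4) = -18 + 9/2 = -27/2)
g(c) = 896/3 (g(c) = 2/3 - 1/3*(-894) = 2/3 + 298 = 896/3)
-g(y(14, k(-3))) = -1*896/3 = -896/3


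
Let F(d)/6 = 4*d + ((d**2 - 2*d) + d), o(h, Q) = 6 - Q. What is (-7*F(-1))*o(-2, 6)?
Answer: 0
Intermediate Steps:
F(d) = 6*d**2 + 18*d (F(d) = 6*(4*d + ((d**2 - 2*d) + d)) = 6*(4*d + (d**2 - d)) = 6*(d**2 + 3*d) = 6*d**2 + 18*d)
(-7*F(-1))*o(-2, 6) = (-42*(-1)*(3 - 1))*(6 - 1*6) = (-42*(-1)*2)*(6 - 6) = -7*(-12)*0 = 84*0 = 0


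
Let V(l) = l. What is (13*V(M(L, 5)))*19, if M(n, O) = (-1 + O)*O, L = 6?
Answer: 4940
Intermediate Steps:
M(n, O) = O*(-1 + O)
(13*V(M(L, 5)))*19 = (13*(5*(-1 + 5)))*19 = (13*(5*4))*19 = (13*20)*19 = 260*19 = 4940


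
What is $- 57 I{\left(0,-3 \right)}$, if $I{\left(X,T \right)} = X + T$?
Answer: $171$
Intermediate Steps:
$I{\left(X,T \right)} = T + X$
$- 57 I{\left(0,-3 \right)} = - 57 \left(-3 + 0\right) = \left(-57\right) \left(-3\right) = 171$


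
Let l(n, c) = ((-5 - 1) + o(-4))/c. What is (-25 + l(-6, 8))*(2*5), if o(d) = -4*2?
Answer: -535/2 ≈ -267.50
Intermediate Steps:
o(d) = -8
l(n, c) = -14/c (l(n, c) = ((-5 - 1) - 8)/c = (-6 - 8)/c = -14/c)
(-25 + l(-6, 8))*(2*5) = (-25 - 14/8)*(2*5) = (-25 - 14*⅛)*10 = (-25 - 7/4)*10 = -107/4*10 = -535/2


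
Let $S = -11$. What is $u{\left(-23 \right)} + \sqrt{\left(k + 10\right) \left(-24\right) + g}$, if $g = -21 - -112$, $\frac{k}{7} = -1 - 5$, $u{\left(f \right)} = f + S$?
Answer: $-34 + \sqrt{859} \approx -4.6913$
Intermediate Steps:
$u{\left(f \right)} = -11 + f$ ($u{\left(f \right)} = f - 11 = -11 + f$)
$k = -42$ ($k = 7 \left(-1 - 5\right) = 7 \left(-6\right) = -42$)
$g = 91$ ($g = -21 + 112 = 91$)
$u{\left(-23 \right)} + \sqrt{\left(k + 10\right) \left(-24\right) + g} = \left(-11 - 23\right) + \sqrt{\left(-42 + 10\right) \left(-24\right) + 91} = -34 + \sqrt{\left(-32\right) \left(-24\right) + 91} = -34 + \sqrt{768 + 91} = -34 + \sqrt{859}$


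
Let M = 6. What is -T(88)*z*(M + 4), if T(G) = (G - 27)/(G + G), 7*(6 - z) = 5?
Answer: -11285/616 ≈ -18.320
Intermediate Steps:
z = 37/7 (z = 6 - ⅐*5 = 6 - 5/7 = 37/7 ≈ 5.2857)
T(G) = (-27 + G)/(2*G) (T(G) = (-27 + G)/((2*G)) = (-27 + G)*(1/(2*G)) = (-27 + G)/(2*G))
-T(88)*z*(M + 4) = -(½)*(-27 + 88)/88*37*(6 + 4)/7 = -(½)*(1/88)*61*(37/7)*10 = -61*370/(176*7) = -1*11285/616 = -11285/616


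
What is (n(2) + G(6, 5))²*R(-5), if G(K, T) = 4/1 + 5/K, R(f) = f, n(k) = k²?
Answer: -14045/36 ≈ -390.14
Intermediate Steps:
G(K, T) = 4 + 5/K (G(K, T) = 4*1 + 5/K = 4 + 5/K)
(n(2) + G(6, 5))²*R(-5) = (2² + (4 + 5/6))²*(-5) = (4 + (4 + 5*(⅙)))²*(-5) = (4 + (4 + ⅚))²*(-5) = (4 + 29/6)²*(-5) = (53/6)²*(-5) = (2809/36)*(-5) = -14045/36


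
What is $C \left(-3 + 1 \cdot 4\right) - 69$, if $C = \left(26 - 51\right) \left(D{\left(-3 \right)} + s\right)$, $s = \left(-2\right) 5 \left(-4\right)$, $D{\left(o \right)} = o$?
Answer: $-994$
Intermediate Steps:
$s = 40$ ($s = \left(-10\right) \left(-4\right) = 40$)
$C = -925$ ($C = \left(26 - 51\right) \left(-3 + 40\right) = \left(-25\right) 37 = -925$)
$C \left(-3 + 1 \cdot 4\right) - 69 = - 925 \left(-3 + 1 \cdot 4\right) - 69 = - 925 \left(-3 + 4\right) - 69 = \left(-925\right) 1 - 69 = -925 - 69 = -994$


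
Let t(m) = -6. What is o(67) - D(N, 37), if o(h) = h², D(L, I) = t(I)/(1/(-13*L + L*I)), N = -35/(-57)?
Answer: 86971/19 ≈ 4577.4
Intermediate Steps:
N = 35/57 (N = -35*(-1/57) = 35/57 ≈ 0.61403)
D(L, I) = 78*L - 6*I*L (D(L, I) = -(-78*L + 6*I*L) = -6*(-13*L + I*L) = 78*L - 6*I*L)
o(67) - D(N, 37) = 67² - 6*35*(13 - 1*37)/57 = 4489 - 6*35*(13 - 37)/57 = 4489 - 6*35*(-24)/57 = 4489 - 1*(-1680/19) = 4489 + 1680/19 = 86971/19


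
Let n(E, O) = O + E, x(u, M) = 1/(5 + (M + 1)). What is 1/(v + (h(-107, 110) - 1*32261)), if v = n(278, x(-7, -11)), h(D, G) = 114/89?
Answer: -445/14231954 ≈ -3.1268e-5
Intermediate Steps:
h(D, G) = 114/89 (h(D, G) = 114*(1/89) = 114/89)
x(u, M) = 1/(6 + M) (x(u, M) = 1/(5 + (1 + M)) = 1/(6 + M))
n(E, O) = E + O
v = 1389/5 (v = 278 + 1/(6 - 11) = 278 + 1/(-5) = 278 - ⅕ = 1389/5 ≈ 277.80)
1/(v + (h(-107, 110) - 1*32261)) = 1/(1389/5 + (114/89 - 1*32261)) = 1/(1389/5 + (114/89 - 32261)) = 1/(1389/5 - 2871115/89) = 1/(-14231954/445) = -445/14231954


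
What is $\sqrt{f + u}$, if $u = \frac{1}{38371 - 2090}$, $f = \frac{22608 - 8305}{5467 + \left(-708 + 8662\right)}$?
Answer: $\frac{2 \sqrt{63171582051984441}}{486927301} \approx 1.0323$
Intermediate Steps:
$f = \frac{14303}{13421}$ ($f = \frac{14303}{5467 + 7954} = \frac{14303}{13421} \approx 1.0657$)
$u = \frac{1}{36281} \approx 2.7563 \cdot 10^{-5}$
$\sqrt{f + u} = \sqrt{\frac{14303}{13421} + \frac{1}{36281}} = \sqrt{\frac{518940564}{486927301}} = \frac{2 \sqrt{63171582051984441}}{486927301}$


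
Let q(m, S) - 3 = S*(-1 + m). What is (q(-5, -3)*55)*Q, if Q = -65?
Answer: -75075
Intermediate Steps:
q(m, S) = 3 + S*(-1 + m)
(q(-5, -3)*55)*Q = ((3 - 1*(-3) - 3*(-5))*55)*(-65) = ((3 + 3 + 15)*55)*(-65) = (21*55)*(-65) = 1155*(-65) = -75075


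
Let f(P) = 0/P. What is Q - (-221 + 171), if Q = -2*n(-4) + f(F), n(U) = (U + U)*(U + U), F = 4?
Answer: -78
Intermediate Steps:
n(U) = 4*U**2 (n(U) = (2*U)*(2*U) = 4*U**2)
f(P) = 0
Q = -128 (Q = -8*(-4)**2 + 0 = -8*16 + 0 = -2*64 + 0 = -128 + 0 = -128)
Q - (-221 + 171) = -128 - (-221 + 171) = -128 - 1*(-50) = -128 + 50 = -78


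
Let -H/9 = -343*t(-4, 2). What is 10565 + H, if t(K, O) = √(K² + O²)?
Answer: 10565 + 6174*√5 ≈ 24371.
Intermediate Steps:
H = 6174*√5 (H = -(-3087)*√((-4)² + 2²) = -(-3087)*√(16 + 4) = -(-3087)*√20 = -(-3087)*2*√5 = -(-6174)*√5 = 6174*√5 ≈ 13805.)
10565 + H = 10565 + 6174*√5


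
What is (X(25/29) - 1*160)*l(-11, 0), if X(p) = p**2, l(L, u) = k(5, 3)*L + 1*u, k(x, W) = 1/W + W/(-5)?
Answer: -392876/841 ≈ -467.15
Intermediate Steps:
k(x, W) = 1/W - W/5 (k(x, W) = 1/W + W*(-1/5) = 1/W - W/5)
l(L, u) = u - 4*L/15 (l(L, u) = (1/3 - 1/5*3)*L + 1*u = (1/3 - 3/5)*L + u = -4*L/15 + u = u - 4*L/15)
(X(25/29) - 1*160)*l(-11, 0) = ((25/29)**2 - 1*160)*(0 - 4/15*(-11)) = ((25*(1/29))**2 - 160)*(0 + 44/15) = ((25/29)**2 - 160)*(44/15) = (625/841 - 160)*(44/15) = -133935/841*44/15 = -392876/841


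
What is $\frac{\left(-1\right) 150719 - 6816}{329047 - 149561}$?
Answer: $- \frac{157535}{179486} \approx -0.8777$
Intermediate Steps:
$\frac{\left(-1\right) 150719 - 6816}{329047 - 149561} = \frac{-150719 - 6816}{179486} = \left(-157535\right) \frac{1}{179486} = - \frac{157535}{179486}$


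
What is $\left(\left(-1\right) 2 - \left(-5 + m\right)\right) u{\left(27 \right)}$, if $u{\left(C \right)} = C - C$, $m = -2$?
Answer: $0$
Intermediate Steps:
$u{\left(C \right)} = 0$
$\left(\left(-1\right) 2 - \left(-5 + m\right)\right) u{\left(27 \right)} = \left(\left(-1\right) 2 + \left(5 - -2\right)\right) 0 = \left(-2 + \left(5 + 2\right)\right) 0 = \left(-2 + 7\right) 0 = 5 \cdot 0 = 0$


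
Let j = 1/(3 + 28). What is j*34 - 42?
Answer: -1268/31 ≈ -40.903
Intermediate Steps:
j = 1/31 ≈ 0.032258
j*34 - 42 = (1/31)*34 - 42 = 34/31 - 42 = -1268/31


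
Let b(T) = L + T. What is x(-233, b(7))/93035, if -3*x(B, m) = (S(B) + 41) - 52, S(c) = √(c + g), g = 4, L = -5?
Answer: 11/279105 - I*√229/279105 ≈ 3.9412e-5 - 5.4219e-5*I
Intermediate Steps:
S(c) = √(4 + c) (S(c) = √(c + 4) = √(4 + c))
b(T) = -5 + T
x(B, m) = 11/3 - √(4 + B)/3 (x(B, m) = -((√(4 + B) + 41) - 52)/3 = -((41 + √(4 + B)) - 52)/3 = -(-11 + √(4 + B))/3 = 11/3 - √(4 + B)/3)
x(-233, b(7))/93035 = (11/3 - √(4 - 233)/3)/93035 = (11/3 - I*√229/3)*(1/93035) = 11/279105 - I*√229/279105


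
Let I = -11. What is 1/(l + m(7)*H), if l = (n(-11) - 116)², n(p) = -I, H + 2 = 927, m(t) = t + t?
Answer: 1/23975 ≈ 4.1710e-5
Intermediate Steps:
m(t) = 2*t
H = 925 (H = -2 + 927 = 925)
n(p) = 11 (n(p) = -1*(-11) = 11)
l = 11025 (l = (11 - 116)² = (-105)² = 11025)
1/(l + m(7)*H) = 1/(11025 + (2*7)*925) = 1/(11025 + 14*925) = 1/(11025 + 12950) = 1/23975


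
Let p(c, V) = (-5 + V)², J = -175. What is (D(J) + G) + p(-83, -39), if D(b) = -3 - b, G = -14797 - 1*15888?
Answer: -28577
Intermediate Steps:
G = -30685 (G = -14797 - 15888 = -30685)
(D(J) + G) + p(-83, -39) = ((-3 - 1*(-175)) - 30685) + (-5 - 39)² = ((-3 + 175) - 30685) + (-44)² = (172 - 30685) + 1936 = -30513 + 1936 = -28577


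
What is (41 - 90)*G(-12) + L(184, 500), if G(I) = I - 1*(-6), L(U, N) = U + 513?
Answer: 991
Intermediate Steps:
L(U, N) = 513 + U
G(I) = 6 + I (G(I) = I + 6 = 6 + I)
(41 - 90)*G(-12) + L(184, 500) = (41 - 90)*(6 - 12) + (513 + 184) = -49*(-6) + 697 = 294 + 697 = 991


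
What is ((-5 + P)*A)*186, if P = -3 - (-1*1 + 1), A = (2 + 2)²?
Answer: -23808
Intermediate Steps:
A = 16 (A = 4² = 16)
P = -3 (P = -3 - (-1 + 1) = -3 - 1*0 = -3 + 0 = -3)
((-5 + P)*A)*186 = ((-5 - 3)*16)*186 = -8*16*186 = -128*186 = -23808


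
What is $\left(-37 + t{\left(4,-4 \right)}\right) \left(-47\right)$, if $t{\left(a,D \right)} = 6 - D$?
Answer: $1269$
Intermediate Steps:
$\left(-37 + t{\left(4,-4 \right)}\right) \left(-47\right) = \left(-37 + \left(6 - -4\right)\right) \left(-47\right) = \left(-37 + \left(6 + 4\right)\right) \left(-47\right) = \left(-37 + 10\right) \left(-47\right) = \left(-27\right) \left(-47\right) = 1269$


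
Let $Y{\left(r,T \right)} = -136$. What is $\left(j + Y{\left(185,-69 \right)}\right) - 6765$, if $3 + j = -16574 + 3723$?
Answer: $-19755$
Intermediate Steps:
$j = -12854$ ($j = -3 + \left(-16574 + 3723\right) = -3 - 12851 = -12854$)
$\left(j + Y{\left(185,-69 \right)}\right) - 6765 = \left(-12854 - 136\right) - 6765 = -12990 - 6765 = -19755$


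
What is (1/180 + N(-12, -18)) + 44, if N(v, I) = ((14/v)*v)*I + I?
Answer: -40679/180 ≈ -225.99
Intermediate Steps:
N(v, I) = 15*I (N(v, I) = 14*I + I = 15*I)
(1/180 + N(-12, -18)) + 44 = (1/180 + 15*(-18)) + 44 = (1/180 - 270) + 44 = -48599/180 + 44 = -40679/180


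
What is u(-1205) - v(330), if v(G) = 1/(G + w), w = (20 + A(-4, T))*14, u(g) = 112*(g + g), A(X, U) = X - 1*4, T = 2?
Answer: -134420161/498 ≈ -2.6992e+5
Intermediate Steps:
A(X, U) = -4 + X (A(X, U) = X - 4 = -4 + X)
u(g) = 224*g (u(g) = 112*(2*g) = 224*g)
w = 168 (w = (20 + (-4 - 4))*14 = (20 - 8)*14 = 12*14 = 168)
v(G) = 1/(168 + G) (v(G) = 1/(G + 168) = 1/(168 + G))
u(-1205) - v(330) = 224*(-1205) - 1/(168 + 330) = -269920 - 1/498 = -134420161/498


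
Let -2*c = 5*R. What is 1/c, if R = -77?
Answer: 2/385 ≈ 0.0051948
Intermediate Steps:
c = 385/2 (c = -5*(-77)/2 = -½*(-385) = 385/2 ≈ 192.50)
1/c = 1/(385/2) = 2/385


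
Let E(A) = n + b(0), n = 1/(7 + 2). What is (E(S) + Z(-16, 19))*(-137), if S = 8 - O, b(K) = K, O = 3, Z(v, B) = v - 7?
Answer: 28222/9 ≈ 3135.8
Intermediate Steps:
Z(v, B) = -7 + v
n = ⅑ (n = 1/9 = ⅑ ≈ 0.11111)
S = 5 (S = 8 - 1*3 = 8 - 3 = 5)
E(A) = ⅑ (E(A) = ⅑ + 0 = ⅑)
(E(S) + Z(-16, 19))*(-137) = (⅑ + (-7 - 16))*(-137) = (⅑ - 23)*(-137) = -206/9*(-137) = 28222/9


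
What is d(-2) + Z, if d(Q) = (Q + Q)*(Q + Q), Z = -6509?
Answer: -6493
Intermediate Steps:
d(Q) = 4*Q² (d(Q) = (2*Q)*(2*Q) = 4*Q²)
d(-2) + Z = 4*(-2)² - 6509 = 4*4 - 6509 = 16 - 6509 = -6493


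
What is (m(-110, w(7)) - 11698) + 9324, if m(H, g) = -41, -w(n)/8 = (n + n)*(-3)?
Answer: -2415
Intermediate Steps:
w(n) = 48*n (w(n) = -8*(n + n)*(-3) = -8*2*n*(-3) = -(-48)*n = 48*n)
(m(-110, w(7)) - 11698) + 9324 = (-41 - 11698) + 9324 = -11739 + 9324 = -2415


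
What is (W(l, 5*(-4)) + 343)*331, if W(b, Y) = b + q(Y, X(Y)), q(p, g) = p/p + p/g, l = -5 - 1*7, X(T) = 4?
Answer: 108237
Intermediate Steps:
l = -12 (l = -5 - 7 = -12)
q(p, g) = 1 + p/g
W(b, Y) = 1 + b + Y/4 (W(b, Y) = b + (4 + Y)/4 = b + (1 + Y/4) = 1 + b + Y/4)
(W(l, 5*(-4)) + 343)*331 = ((1 - 12 + (5*(-4))/4) + 343)*331 = ((1 - 12 + (¼)*(-20)) + 343)*331 = ((1 - 12 - 5) + 343)*331 = (-16 + 343)*331 = 327*331 = 108237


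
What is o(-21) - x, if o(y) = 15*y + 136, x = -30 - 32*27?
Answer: 715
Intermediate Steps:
x = -894 (x = -30 - 864 = -894)
o(y) = 136 + 15*y
o(-21) - x = (136 + 15*(-21)) - 1*(-894) = (136 - 315) + 894 = -179 + 894 = 715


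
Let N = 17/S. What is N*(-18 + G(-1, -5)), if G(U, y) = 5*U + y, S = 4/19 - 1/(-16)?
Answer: -144704/83 ≈ -1743.4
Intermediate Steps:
S = 83/304 (S = 4*(1/19) - 1*(-1/16) = 4/19 + 1/16 = 83/304 ≈ 0.27303)
G(U, y) = y + 5*U
N = 5168/83 (N = 17/(83/304) = 17*(304/83) = 5168/83 ≈ 62.265)
N*(-18 + G(-1, -5)) = 5168*(-18 + (-5 + 5*(-1)))/83 = 5168*(-18 + (-5 - 5))/83 = 5168*(-18 - 10)/83 = (5168/83)*(-28) = -144704/83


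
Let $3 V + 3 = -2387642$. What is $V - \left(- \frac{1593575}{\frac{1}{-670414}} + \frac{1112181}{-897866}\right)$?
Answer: $- \frac{2877721008270628927}{2693598} \approx -1.0684 \cdot 10^{12}$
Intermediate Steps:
$V = - \frac{2387645}{3}$ ($V = -1 + \frac{1}{3} \left(-2387642\right) = -1 - \frac{2387642}{3} = - \frac{2387645}{3} \approx -7.9588 \cdot 10^{5}$)
$V - \left(- \frac{1593575}{\frac{1}{-670414}} + \frac{1112181}{-897866}\right) = - \frac{2387645}{3} - \left(- \frac{1593575}{\frac{1}{-670414}} + \frac{1112181}{-897866}\right) = - \frac{2387645}{3} - \left(- \frac{1593575}{- \frac{1}{670414}} + 1112181 \left(- \frac{1}{897866}\right)\right) = - \frac{2387645}{3} - \left(\left(-1593575\right) \left(-670414\right) - \frac{1112181}{897866}\right) = - \frac{2387645}{3} - \left(1068354990050 - \frac{1112181}{897866}\right) = - \frac{2387645}{3} - \frac{959239621495121119}{897866} = - \frac{2877721008270628927}{2693598}$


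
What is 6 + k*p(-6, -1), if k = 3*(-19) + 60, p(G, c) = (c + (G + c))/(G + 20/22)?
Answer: 75/7 ≈ 10.714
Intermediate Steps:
p(G, c) = (G + 2*c)/(10/11 + G) (p(G, c) = (G + 2*c)/(G + 20*(1/22)) = (G + 2*c)/(G + 10/11) = (G + 2*c)/(10/11 + G))
k = 3 (k = -57 + 60 = 3)
6 + k*p(-6, -1) = 6 + 3*(11*(-6 + 2*(-1))/(10 + 11*(-6))) = 6 + 3*(11*(-6 - 2)/(10 - 66)) = 6 + 3*(11*(-8)/(-56)) = 6 + 3*(11*(-1/56)*(-8)) = 6 + 3*(11/7) = 6 + 33/7 = 75/7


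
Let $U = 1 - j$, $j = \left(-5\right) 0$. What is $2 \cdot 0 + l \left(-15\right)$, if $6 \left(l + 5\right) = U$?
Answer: $\frac{145}{2} \approx 72.5$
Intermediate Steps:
$j = 0$
$U = 1$ ($U = 1 - 0 = 1 + 0 = 1$)
$l = - \frac{29}{6}$ ($l = -5 + \frac{1}{6} \cdot 1 = -5 + \frac{1}{6} = - \frac{29}{6} \approx -4.8333$)
$2 \cdot 0 + l \left(-15\right) = 2 \cdot 0 - - \frac{145}{2} = 0 + \frac{145}{2} = \frac{145}{2}$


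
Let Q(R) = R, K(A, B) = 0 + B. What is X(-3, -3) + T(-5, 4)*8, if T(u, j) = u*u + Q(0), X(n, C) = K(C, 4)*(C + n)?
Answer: 176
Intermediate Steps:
K(A, B) = B
X(n, C) = 4*C + 4*n (X(n, C) = 4*(C + n) = 4*C + 4*n)
T(u, j) = u² (T(u, j) = u*u + 0 = u² + 0 = u²)
X(-3, -3) + T(-5, 4)*8 = (4*(-3) + 4*(-3)) + (-5)²*8 = (-12 - 12) + 25*8 = -24 + 200 = 176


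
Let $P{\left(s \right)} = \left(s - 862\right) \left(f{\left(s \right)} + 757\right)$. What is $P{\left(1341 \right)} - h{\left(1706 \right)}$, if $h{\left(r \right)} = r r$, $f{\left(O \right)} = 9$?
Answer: $-2543522$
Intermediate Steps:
$h{\left(r \right)} = r^{2}$
$P{\left(s \right)} = -660292 + 766 s$ ($P{\left(s \right)} = \left(s - 862\right) \left(9 + 757\right) = \left(-862 + s\right) 766 = -660292 + 766 s$)
$P{\left(1341 \right)} - h{\left(1706 \right)} = \left(-660292 + 766 \cdot 1341\right) - 1706^{2} = \left(-660292 + 1027206\right) - 2910436 = 366914 - 2910436 = -2543522$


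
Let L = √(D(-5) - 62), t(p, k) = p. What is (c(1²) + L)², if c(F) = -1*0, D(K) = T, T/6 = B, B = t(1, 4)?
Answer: -56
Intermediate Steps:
B = 1
T = 6 (T = 6*1 = 6)
D(K) = 6
L = 2*I*√14 (L = √(6 - 62) = √(-56) = 2*I*√14 ≈ 7.4833*I)
c(F) = 0
(c(1²) + L)² = (0 + 2*I*√14)² = (2*I*√14)² = -56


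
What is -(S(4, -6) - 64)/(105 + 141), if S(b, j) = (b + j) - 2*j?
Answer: 9/41 ≈ 0.21951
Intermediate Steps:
S(b, j) = b - j
-(S(4, -6) - 64)/(105 + 141) = -((4 - 1*(-6)) - 64)/(105 + 141) = -((4 + 6) - 64)/246 = -(10 - 64)/246 = -(-54)/246 = -1*(-9/41) = 9/41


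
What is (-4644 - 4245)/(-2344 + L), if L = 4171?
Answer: -2963/609 ≈ -4.8654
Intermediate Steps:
(-4644 - 4245)/(-2344 + L) = (-4644 - 4245)/(-2344 + 4171) = -8889/1827 = -8889*1/1827 = -2963/609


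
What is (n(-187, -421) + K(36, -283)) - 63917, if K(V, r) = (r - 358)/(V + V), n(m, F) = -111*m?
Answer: -3108161/72 ≈ -43169.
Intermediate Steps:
K(V, r) = (-358 + r)/(2*V) (K(V, r) = (-358 + r)/((2*V)) = (-358 + r)*(1/(2*V)) = (-358 + r)/(2*V))
(n(-187, -421) + K(36, -283)) - 63917 = (-111*(-187) + (½)*(-358 - 283)/36) - 63917 = (20757 + (½)*(1/36)*(-641)) - 63917 = (20757 - 641/72) - 63917 = 1493863/72 - 63917 = -3108161/72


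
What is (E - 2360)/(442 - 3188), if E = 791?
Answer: 1569/2746 ≈ 0.57138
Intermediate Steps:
(E - 2360)/(442 - 3188) = (791 - 2360)/(442 - 3188) = -1569/(-2746) = -1569*(-1/2746) = 1569/2746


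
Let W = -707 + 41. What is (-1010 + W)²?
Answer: 2808976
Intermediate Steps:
W = -666
(-1010 + W)² = (-1010 - 666)² = (-1676)² = 2808976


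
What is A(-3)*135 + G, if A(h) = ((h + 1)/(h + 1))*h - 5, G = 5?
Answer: -1075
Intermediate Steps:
A(h) = -5 + h (A(h) = ((1 + h)/(1 + h))*h - 5 = 1*h - 5 = h - 5 = -5 + h)
A(-3)*135 + G = (-5 - 3)*135 + 5 = -8*135 + 5 = -1080 + 5 = -1075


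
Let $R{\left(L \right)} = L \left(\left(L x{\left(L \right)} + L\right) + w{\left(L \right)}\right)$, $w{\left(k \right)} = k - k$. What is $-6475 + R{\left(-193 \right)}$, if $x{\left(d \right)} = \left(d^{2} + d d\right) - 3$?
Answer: $2774895029$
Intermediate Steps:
$x{\left(d \right)} = -3 + 2 d^{2}$ ($x{\left(d \right)} = \left(d^{2} + d^{2}\right) - 3 = 2 d^{2} - 3 = -3 + 2 d^{2}$)
$w{\left(k \right)} = 0$
$R{\left(L \right)} = L \left(L + L \left(-3 + 2 L^{2}\right)\right)$ ($R{\left(L \right)} = L \left(\left(L \left(-3 + 2 L^{2}\right) + L\right) + 0\right) = L \left(\left(L + L \left(-3 + 2 L^{2}\right)\right) + 0\right) = L \left(L + L \left(-3 + 2 L^{2}\right)\right)$)
$-6475 + R{\left(-193 \right)} = -6475 + 2 \left(-193\right)^{2} \left(-1 + \left(-193\right)^{2}\right) = -6475 + 2 \cdot 37249 \left(-1 + 37249\right) = -6475 + 2 \cdot 37249 \cdot 37248 = -6475 + 2774901504 = 2774895029$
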